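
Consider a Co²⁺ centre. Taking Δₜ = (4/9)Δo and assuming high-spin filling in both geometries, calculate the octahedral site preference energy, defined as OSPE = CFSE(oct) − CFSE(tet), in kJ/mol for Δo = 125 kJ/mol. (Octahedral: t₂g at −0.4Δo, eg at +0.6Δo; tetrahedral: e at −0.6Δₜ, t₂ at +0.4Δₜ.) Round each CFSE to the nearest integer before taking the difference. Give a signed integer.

Co²⁺: group 9, so d-count = 9 − 2 = 7.
In an octahedral site d⁷ (HS) is t₂g⁵ eg², giving CFSE(oct) = -0.8Δo = -100 kJ/mol.
Tetrahedral: e⁴ t₂³, CFSE = 4(−0.6) + 3(+0.4) = -1.2Δₜ = -1.2 × (4/9) × 125 = -67 kJ/mol.
OSPE = -100 − (-67) = -33 kJ/mol.

-33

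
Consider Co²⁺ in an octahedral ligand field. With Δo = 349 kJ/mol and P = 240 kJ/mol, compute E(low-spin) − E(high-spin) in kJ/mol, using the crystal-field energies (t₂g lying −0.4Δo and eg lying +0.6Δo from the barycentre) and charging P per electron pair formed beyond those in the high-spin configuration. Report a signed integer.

Co²⁺: group 9, so d-count = 9 − 2 = 7.
In the high-spin limit (t₂g⁵ eg²) the orbital term is -0.8Δo = -279 kJ/mol, with no excess pairing.
For low-spin the configuration is t₂g⁶ eg¹: orbital energy -1.8 × 349 = -628 kJ/mol, and 1 additional pair relative to high-spin adds 240 kJ/mol, giving -388 kJ/mol.
E(LS) − E(HS) = -388 − (-279) = -109 kJ/mol.

-109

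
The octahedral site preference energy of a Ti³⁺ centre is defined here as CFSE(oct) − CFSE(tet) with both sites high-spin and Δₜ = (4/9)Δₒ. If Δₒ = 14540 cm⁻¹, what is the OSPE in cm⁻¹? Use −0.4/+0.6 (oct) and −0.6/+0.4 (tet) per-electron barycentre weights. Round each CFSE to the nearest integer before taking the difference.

Ti sits in group 4; removing 3 electrons leaves Ti³⁺ with 4 − 3 = 1 d electrons.
Octahedral (high-spin): t2g^1 e_g^0, CFSE = 1(−0.4) + 0(+0.6) = -0.4Δₒ = -0.4 × 14540 = -5816 cm⁻¹.
Tetrahedral e^1 t2^0 gives -0.6Δₜ = -0.6 × (4/9) × 14540 = -3877 cm⁻¹.
OSPE = -5816 − (-3877) = -1939 cm⁻¹.

-1939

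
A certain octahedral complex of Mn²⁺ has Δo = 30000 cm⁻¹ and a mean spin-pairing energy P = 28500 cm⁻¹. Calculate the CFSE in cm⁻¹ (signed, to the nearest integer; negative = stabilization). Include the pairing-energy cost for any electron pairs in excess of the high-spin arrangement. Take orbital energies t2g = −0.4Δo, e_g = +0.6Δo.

-3000

Mn sits in group 7; removing 2 electrons leaves Mn²⁺ with 7 − 2 = 5 d electrons.
With Δo > P the complex is low-spin.
Configuration: t2g^5 e_g^0.
Orbital CFSE = -2.0Δo = -2.0 × 30000 = -60000 cm⁻¹.
Excess pairs vs high-spin: 2 − 0 = 2; pairing cost = +57000 cm⁻¹.
Net CFSE = -60000 + 57000 = -3000 cm⁻¹.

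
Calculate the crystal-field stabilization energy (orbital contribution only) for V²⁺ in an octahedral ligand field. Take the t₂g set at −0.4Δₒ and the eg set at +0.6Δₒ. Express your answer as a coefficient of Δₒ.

V sits in group 5; removing 2 electrons leaves V²⁺ with 5 − 2 = 3 d electrons.
Configuration: t₂g³ eg⁰.
CFSE = 3(-0.4Δₒ) + 0(0.6Δₒ) = -1.2Δₒ + 0.0Δₒ = -1.2Δₒ.

-1.2 Δₒ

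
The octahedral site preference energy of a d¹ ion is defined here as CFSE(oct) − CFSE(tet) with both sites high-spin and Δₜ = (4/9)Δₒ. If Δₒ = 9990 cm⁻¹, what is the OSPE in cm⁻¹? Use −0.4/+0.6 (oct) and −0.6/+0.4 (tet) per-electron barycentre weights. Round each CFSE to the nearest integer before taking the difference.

In an octahedral site d¹ (HS) is t2g^1 e_g^0, giving CFSE(oct) = -0.4Δₒ = -3996 cm⁻¹.
Tetrahedral e^1 t2^0 gives -0.6Δₜ = -0.6 × (4/9) × 9990 = -2664 cm⁻¹.
OSPE = CFSE(oct) − CFSE(tet) = -3996 − (-2664) = -1332 cm⁻¹.

-1332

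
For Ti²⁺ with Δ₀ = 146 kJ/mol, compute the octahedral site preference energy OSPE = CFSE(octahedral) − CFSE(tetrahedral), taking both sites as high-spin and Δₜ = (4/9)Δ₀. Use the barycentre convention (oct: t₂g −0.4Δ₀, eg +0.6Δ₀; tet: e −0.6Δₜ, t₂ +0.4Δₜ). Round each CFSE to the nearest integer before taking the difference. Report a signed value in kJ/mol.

Ti²⁺: group 4, so d-count = 4 − 2 = 2.
In an octahedral site d² (HS) is t₂g² eg⁰, giving CFSE(oct) = -0.8Δ₀ = -117 kJ/mol.
Tetrahedral: e² t₂⁰, CFSE = 2(−0.6) + 0(+0.4) = -1.2Δₜ = -1.2 × (4/9) × 146 = -78 kJ/mol.
Subtracting, OSPE = -117 − (-78) = -39 kJ/mol.

-39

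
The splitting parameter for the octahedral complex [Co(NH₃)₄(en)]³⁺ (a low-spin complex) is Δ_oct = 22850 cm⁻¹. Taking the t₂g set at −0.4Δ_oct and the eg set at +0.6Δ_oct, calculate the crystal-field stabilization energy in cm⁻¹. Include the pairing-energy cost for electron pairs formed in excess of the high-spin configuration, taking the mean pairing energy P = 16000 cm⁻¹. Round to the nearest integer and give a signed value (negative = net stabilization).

Ligand charges: 4×(+0) from NH₃ and 1×(+0) from en sum to +0; with overall charge +3, Co is +3.
Co sits in group 9; removing 3 electrons leaves Co³⁺ with 9 − 3 = 6 d electrons.
Configuration: t₂g⁶ eg⁰.
CFSE(orbital) = 6×(-0.4Δ_oct) + 0×(0.6Δ_oct) = -2.4Δ_oct; with Δ_oct = 22850 cm⁻¹ that is -54840 cm⁻¹.
Pairing penalty: 3 pairs vs 1 in the high-spin reference → 2 extra × P = 32000 cm⁻¹.
Combining: -54840 + 32000 = -22840 cm⁻¹.

-22840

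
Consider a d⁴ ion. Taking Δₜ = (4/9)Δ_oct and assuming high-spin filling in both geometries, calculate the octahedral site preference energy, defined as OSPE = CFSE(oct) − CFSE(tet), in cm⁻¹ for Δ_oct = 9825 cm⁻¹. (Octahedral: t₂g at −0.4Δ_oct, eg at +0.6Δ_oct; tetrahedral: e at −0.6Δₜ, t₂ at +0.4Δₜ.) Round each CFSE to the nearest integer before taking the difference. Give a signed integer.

-4148

In an octahedral site d⁴ (HS) is t₂g³ eg¹, giving CFSE(oct) = -0.6Δ_oct = -5895 cm⁻¹.
Tetrahedral: e² t₂², CFSE = 2(−0.6) + 2(+0.4) = -0.4Δₜ = -0.4 × (4/9) × 9825 = -1747 cm⁻¹.
Subtracting, OSPE = -5895 − (-1747) = -4148 cm⁻¹.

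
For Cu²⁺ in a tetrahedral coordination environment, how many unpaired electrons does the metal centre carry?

1

Group 11 minus oxidation state +2 gives a d⁹ configuration for Cu²⁺.
Tetrahedral splitting is small, so the complex is high-spin.
Configuration: e⁴ t₂⁵, giving 1 unpaired electron.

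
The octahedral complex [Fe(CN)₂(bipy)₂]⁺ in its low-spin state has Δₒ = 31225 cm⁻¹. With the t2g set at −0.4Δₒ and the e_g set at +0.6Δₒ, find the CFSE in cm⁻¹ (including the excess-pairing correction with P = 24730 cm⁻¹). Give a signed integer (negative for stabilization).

Ligand charges: 2×(-1) from CN⁻ and 2×(+0) from bipy sum to -2; with overall charge +1, Fe is +3.
Fe is in group 8, so Fe³⁺ is d⁵ (8 − 3 = 5).
The d⁵ electrons fill as t2g^5 e_g^0.
CFSE(orbital) = 5×(-0.4Δₒ) + 0×(0.6Δₒ) = -2.0Δₒ; with Δₒ = 31225 cm⁻¹ that is -62450 cm⁻¹.
Pairing penalty: 2 pairs vs 0 in the high-spin reference → 2 extra × P = 49460 cm⁻¹.
Net CFSE = -62450 + 49460 = -12990 cm⁻¹.

-12990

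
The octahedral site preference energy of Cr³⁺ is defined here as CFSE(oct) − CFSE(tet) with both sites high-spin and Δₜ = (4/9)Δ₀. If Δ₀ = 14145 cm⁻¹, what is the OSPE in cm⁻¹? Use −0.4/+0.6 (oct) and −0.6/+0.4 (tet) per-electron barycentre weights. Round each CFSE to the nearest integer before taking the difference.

-11945

Group 6 minus oxidation state +3 gives a d³ configuration for Cr³⁺.
Octahedral high-spin t₂g³ eg⁰: CFSE = -1.2 × 14145 = -16974 cm⁻¹.
Tetrahedral: e² t₂¹, CFSE = 2(−0.6) + 1(+0.4) = -0.8Δₜ = -0.8 × (4/9) × 14145 = -5029 cm⁻¹.
OSPE = CFSE(oct) − CFSE(tet) = -16974 − (-5029) = -11945 cm⁻¹.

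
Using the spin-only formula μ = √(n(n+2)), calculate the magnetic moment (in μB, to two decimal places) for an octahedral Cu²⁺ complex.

1.73 μB

Cu is in group 11, so Cu²⁺ is d⁹ (11 − 2 = 9).
For octahedral d⁹ the high- and low-spin configurations coincide.
Configuration: t₂g⁶ eg³ → 1 unpaired electron.
μ(spin-only) = √[1(1+2)] = √3 ≈ 1.73 μB.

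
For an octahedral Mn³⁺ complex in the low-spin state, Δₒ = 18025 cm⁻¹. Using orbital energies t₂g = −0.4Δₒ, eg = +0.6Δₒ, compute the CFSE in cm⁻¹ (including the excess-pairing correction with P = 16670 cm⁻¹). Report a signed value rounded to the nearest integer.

Group 7 minus oxidation state +3 gives a d⁴ configuration for Mn³⁺.
Electron filling gives t₂g⁴ eg⁰.
The orbital stabilization is -1.6Δₒ = -1.6 × 18025 = -28840 cm⁻¹.
Relative to high-spin t₂g³ eg¹ (0 paired), the low-spin configuration has 1 additional pair, contributing +1 × 16670 = +16670 cm⁻¹.
Net CFSE = -28840 + 16670 = -12170 cm⁻¹.

-12170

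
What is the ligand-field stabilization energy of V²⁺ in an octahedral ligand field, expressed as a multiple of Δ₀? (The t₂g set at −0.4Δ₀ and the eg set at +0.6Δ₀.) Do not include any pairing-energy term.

V sits in group 5; removing 2 electrons leaves V²⁺ with 5 − 2 = 3 d electrons.
Configuration: t₂g³ eg⁰.
CFSE = 3(-0.4Δ₀) + 0(0.6Δ₀) = -1.2Δ₀ + 0.0Δ₀ = -1.2Δ₀.

-1.2 Δ₀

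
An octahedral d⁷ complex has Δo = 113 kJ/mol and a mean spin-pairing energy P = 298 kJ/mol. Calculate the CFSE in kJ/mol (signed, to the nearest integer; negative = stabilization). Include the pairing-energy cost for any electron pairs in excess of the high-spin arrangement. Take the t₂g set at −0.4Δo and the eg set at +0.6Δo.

-90

Here Δo < P (113 < 298), so the high-spin state is favoured.
Configuration: t₂g⁵ eg².
Orbital CFSE = -0.8Δo = -0.8 × 113 = -90 kJ/mol.
High-spin has no excess pairs, so no pairing correction applies.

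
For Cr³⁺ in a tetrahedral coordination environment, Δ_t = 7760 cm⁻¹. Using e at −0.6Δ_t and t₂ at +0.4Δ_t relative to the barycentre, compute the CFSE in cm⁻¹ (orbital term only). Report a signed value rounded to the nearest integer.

-6208

Cr is in group 6, so Cr³⁺ is d³ (6 − 3 = 3).
With tetrahedral geometry the complex is necessarily high-spin.
Electron filling gives e² t₂¹.
CFSE(orbital) = 2×(-0.6Δ_t) + 1×(0.4Δ_t) = -0.8Δ_t; with Δ_t = 7760 cm⁻¹ that is -6208 cm⁻¹.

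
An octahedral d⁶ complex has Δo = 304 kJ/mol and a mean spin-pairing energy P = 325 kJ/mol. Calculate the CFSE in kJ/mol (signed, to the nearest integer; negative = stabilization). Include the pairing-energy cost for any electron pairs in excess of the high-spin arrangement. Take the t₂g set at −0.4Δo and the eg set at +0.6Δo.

With Δo < P the complex is high-spin.
Filling d⁶ accordingly: t₂g⁴ eg².
Orbital CFSE = -0.4Δo = -0.4 × 304 = -122 kJ/mol.
High-spin has no excess pairs, so no pairing correction applies.

-122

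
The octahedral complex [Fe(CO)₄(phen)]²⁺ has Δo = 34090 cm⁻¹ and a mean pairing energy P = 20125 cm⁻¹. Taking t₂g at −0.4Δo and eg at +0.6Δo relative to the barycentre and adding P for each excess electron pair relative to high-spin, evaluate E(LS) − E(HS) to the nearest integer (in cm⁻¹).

-27930

Ligand charges: 4×(+0) from CO and 1×(+0) from phen sum to +0; with overall charge +2, Fe is +2.
Group 8 minus oxidation state +2 gives a d⁶ configuration for Fe²⁺.
High-spin d⁶ fills as t₂g⁴ eg² with CFSE 4(−0.4) + 2(+0.6) = -0.4Δo = -13636 cm⁻¹.
For low-spin the configuration is t₂g⁶ eg⁰: orbital energy -2.4 × 34090 = -81816 cm⁻¹, and 2 additional pairs relative to high-spin add 40250 cm⁻¹, giving -41566 cm⁻¹.
E(LS) − E(HS) = -41566 − (-13636) = -27930 cm⁻¹.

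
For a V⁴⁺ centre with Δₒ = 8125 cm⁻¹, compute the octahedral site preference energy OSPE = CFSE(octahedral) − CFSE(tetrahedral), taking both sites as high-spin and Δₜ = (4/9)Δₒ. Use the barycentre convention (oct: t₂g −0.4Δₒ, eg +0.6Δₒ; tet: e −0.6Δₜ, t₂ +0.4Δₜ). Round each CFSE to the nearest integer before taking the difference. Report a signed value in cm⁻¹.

-1083

V is in group 5, so V⁴⁺ is d¹ (5 − 4 = 1).
Octahedral high-spin t₂g¹ eg⁰: CFSE = -0.4 × 8125 = -3250 cm⁻¹.
Tetrahedral: e¹ t₂⁰, CFSE = 1(−0.6) + 0(+0.4) = -0.6Δₜ = -0.6 × (4/9) × 8125 = -2167 cm⁻¹.
Subtracting, OSPE = -3250 − (-2167) = -1083 cm⁻¹.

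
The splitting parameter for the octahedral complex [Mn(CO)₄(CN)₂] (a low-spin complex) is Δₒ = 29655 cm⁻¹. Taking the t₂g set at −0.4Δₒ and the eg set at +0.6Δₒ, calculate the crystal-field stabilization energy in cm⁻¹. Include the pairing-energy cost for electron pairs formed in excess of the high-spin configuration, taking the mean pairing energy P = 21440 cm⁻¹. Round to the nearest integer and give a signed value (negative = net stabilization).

Ligand charges: 4×(+0) from CO and 2×(-1) from CN⁻ sum to -2; with overall charge +0, Mn is +2.
Group 7 minus oxidation state +2 gives a d⁵ configuration for Mn²⁺.
The d⁵ electrons fill as t₂g⁵ eg⁰.
CFSE(orbital) = 5×(-0.4Δₒ) + 0×(0.6Δₒ) = -2.0Δₒ; with Δₒ = 29655 cm⁻¹ that is -59310 cm⁻¹.
Pairing penalty: 2 pairs vs 0 in the high-spin reference → 2 extra × P = 42880 cm⁻¹.
Overall CFSE = -59310 + 42880 = -16430 cm⁻¹.

-16430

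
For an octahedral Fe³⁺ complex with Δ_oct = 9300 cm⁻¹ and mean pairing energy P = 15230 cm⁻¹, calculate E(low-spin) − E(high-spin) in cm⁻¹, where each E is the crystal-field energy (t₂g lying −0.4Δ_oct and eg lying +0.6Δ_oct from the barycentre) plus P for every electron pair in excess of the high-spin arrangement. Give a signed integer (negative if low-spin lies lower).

11860

Fe sits in group 8; removing 3 electrons leaves Fe³⁺ with 8 − 3 = 5 d electrons.
In the high-spin limit (t₂g³ eg²) the orbital term is 0.0Δ_oct = 0 cm⁻¹, with no excess pairing.
Low-spin: t₂g⁵ eg⁰, orbital CFSE = -2.0Δ_oct = -18600 cm⁻¹; plus 2 excess pairs × P = +30460 cm⁻¹; total 11860 cm⁻¹.
The difference is 11860 − (0) = 11860 cm⁻¹, so high-spin lies lower.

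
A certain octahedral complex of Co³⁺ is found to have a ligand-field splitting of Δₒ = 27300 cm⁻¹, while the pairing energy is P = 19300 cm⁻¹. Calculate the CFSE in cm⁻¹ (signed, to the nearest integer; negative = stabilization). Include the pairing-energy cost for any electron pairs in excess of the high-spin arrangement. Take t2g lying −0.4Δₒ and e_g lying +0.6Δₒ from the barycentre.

Group 9 minus oxidation state +3 gives a d⁶ configuration for Co³⁺.
Δₒ > P, so pairing is preferred: the ground state is low-spin.
Configuration: t2g^6 e_g^0.
Orbital CFSE = -2.4Δₒ = -2.4 × 27300 = -65520 cm⁻¹.
Excess pairs vs high-spin: 3 − 1 = 2; pairing cost = +38600 cm⁻¹.
Net CFSE = -65520 + 38600 = -26920 cm⁻¹.

-26920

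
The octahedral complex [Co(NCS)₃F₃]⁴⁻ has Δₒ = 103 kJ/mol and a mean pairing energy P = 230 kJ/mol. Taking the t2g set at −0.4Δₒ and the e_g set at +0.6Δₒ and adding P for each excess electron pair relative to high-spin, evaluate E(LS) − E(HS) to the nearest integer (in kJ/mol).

127

Ligand charges: 3×(-1) from NCS⁻ and 3×(-1) from F⁻ sum to -6; with overall charge -4, Co is +2.
Co is in group 9, so Co²⁺ is d⁷ (9 − 2 = 7).
In the high-spin limit (t2g^5 e_g^2) the orbital term is -0.8Δₒ = -82 kJ/mol, with no excess pairing.
Low-spin t2g^6 e_g^1 gives -1.8Δₒ = -185 kJ/mol, but forming 1 extra pair costs 1P = 230 kJ/mol, so E(LS) = -185 + 230 = 45 kJ/mol.
Thus E(LS) − E(HS) = 127 kJ/mol.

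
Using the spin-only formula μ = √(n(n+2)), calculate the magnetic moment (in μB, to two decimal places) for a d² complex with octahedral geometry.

2.83 μB

For octahedral d² the high- and low-spin configurations coincide.
Configuration: t₂g² eg⁰ → 2 unpaired electrons.
μ(spin-only) = √[2(2+2)] = √8 ≈ 2.83 μB.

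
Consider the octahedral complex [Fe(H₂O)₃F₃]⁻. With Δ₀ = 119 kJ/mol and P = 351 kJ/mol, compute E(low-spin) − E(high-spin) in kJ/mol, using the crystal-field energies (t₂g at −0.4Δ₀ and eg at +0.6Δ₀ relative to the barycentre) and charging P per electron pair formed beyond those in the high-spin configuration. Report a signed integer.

464

Ligand charges: 3×(+0) from H₂O and 3×(-1) from F⁻ sum to -3; with overall charge -1, Fe is +2.
Fe is in group 8, so Fe²⁺ is d⁶ (8 − 2 = 6).
High-spin d⁶ fills as t₂g⁴ eg² with CFSE 4(−0.4) + 2(+0.6) = -0.4Δ₀ = -48 kJ/mol.
Low-spin t₂g⁶ eg⁰ gives -2.4Δ₀ = -286 kJ/mol, but forming 2 extra pairs costs 2P = 702 kJ/mol, so E(LS) = -286 + 702 = 416 kJ/mol.
The difference is 416 − (-48) = 464 kJ/mol, so high-spin lies lower.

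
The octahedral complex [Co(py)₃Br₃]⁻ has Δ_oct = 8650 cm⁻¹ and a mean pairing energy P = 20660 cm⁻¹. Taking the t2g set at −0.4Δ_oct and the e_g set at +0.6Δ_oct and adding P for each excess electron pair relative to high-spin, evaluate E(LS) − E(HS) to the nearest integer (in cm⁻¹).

12010

Ligand charges: 3×(+0) from py and 3×(-1) from Br⁻ sum to -3; with overall charge -1, Co is +2.
Co is in group 9, so Co²⁺ is d⁷ (9 − 2 = 7).
High-spin: t2g^5 e_g^2, CFSE = -0.8Δ_oct = -6920 cm⁻¹.
For low-spin the configuration is t2g^6 e_g^1: orbital energy -1.8 × 8650 = -15570 cm⁻¹, and 1 additional pair relative to high-spin adds 20660 cm⁻¹, giving 5090 cm⁻¹.
The difference is 5090 − (-6920) = 12010 cm⁻¹, so high-spin lies lower.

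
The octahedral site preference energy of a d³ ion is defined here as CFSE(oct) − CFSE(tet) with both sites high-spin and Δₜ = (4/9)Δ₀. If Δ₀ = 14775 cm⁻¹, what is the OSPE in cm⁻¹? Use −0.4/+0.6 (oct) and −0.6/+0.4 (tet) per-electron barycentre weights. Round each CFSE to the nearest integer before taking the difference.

-12477

In an octahedral site d³ (HS) is t2g^3 e_g^0, giving CFSE(oct) = -1.2Δ₀ = -17730 cm⁻¹.
In a tetrahedral site the filling is e^2 t2^1: CFSE(tet) = -0.8Δₜ = -0.8 × (4/9)(14775) = -5253 cm⁻¹.
OSPE = CFSE(oct) − CFSE(tet) = -17730 − (-5253) = -12477 cm⁻¹.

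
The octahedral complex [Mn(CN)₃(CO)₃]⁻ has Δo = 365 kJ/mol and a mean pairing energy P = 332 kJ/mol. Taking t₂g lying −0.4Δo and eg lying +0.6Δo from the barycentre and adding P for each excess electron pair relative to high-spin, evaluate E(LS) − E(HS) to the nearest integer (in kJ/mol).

Ligand charges: 3×(-1) from CN⁻ and 3×(+0) from CO sum to -3; with overall charge -1, Mn is +2.
Mn is in group 7, so Mn²⁺ is d⁵ (7 − 2 = 5).
High-spin d⁵ fills as t₂g³ eg² with CFSE 3(−0.4) + 2(+0.6) = 0.0Δo = 0 kJ/mol.
For low-spin the configuration is t₂g⁵ eg⁰: orbital energy -2.0 × 365 = -730 kJ/mol, and 2 additional pairs relative to high-spin add 664 kJ/mol, giving -66 kJ/mol.
The difference is -66 − (0) = -66 kJ/mol, so low-spin lies lower.

-66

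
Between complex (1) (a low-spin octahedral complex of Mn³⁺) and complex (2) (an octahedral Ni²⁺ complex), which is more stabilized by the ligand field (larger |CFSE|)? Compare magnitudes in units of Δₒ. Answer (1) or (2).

(1)

(1): Mn is in group 7, so Mn³⁺ is d⁴ (7 − 3 = 4); t2g^4 e_g^0, CFSE = -1.6Δₒ.
(2): Ni sits in group 10; removing 2 electrons leaves Ni²⁺ with 10 − 2 = 8 d electrons; t2g^6 e_g^2, CFSE = -1.2Δₒ.
So (1) has the larger |CFSE|.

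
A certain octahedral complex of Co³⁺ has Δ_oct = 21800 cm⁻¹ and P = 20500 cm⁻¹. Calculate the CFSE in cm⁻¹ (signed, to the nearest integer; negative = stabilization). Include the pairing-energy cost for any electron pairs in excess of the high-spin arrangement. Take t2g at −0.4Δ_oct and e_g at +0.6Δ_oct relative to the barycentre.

Group 9 minus oxidation state +3 gives a d⁶ configuration for Co³⁺.
Since Δ_oct = 21800 cm⁻¹ > P = 20500 cm⁻¹, the complex adopts the low-spin configuration.
Filling d⁶ accordingly: t2g^6 e_g^0.
Orbital CFSE = -2.4Δ_oct = -2.4 × 21800 = -52320 cm⁻¹.
Excess pairs vs high-spin: 3 − 1 = 2; pairing cost = +41000 cm⁻¹.
Net CFSE = -52320 + 41000 = -11320 cm⁻¹.

-11320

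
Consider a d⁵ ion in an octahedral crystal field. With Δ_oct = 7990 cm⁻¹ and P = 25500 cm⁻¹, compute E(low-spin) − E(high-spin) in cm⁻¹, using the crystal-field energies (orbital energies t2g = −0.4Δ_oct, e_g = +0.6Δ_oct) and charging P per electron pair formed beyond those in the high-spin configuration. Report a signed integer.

High-spin d⁵ fills as t2g^3 e_g^2 with CFSE 3(−0.4) + 2(+0.6) = 0.0Δ_oct = 0 cm⁻¹.
Low-spin t2g^5 e_g^0 gives -2.0Δ_oct = -15980 cm⁻¹, but forming 2 extra pairs costs 2P = 51000 cm⁻¹, so E(LS) = -15980 + 51000 = 35020 cm⁻¹.
E(LS) − E(HS) = 35020 − (0) = 35020 cm⁻¹.

35020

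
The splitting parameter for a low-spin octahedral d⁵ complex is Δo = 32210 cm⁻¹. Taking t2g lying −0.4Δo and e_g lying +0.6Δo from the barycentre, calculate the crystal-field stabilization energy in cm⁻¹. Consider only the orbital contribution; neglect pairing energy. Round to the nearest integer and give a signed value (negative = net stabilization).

Electron filling gives t2g^5 e_g^0.
CFSE(orbital) = 5×(-0.4Δo) + 0×(0.6Δo) = -2.0Δo; with Δo = 32210 cm⁻¹ that is -64420 cm⁻¹.

-64420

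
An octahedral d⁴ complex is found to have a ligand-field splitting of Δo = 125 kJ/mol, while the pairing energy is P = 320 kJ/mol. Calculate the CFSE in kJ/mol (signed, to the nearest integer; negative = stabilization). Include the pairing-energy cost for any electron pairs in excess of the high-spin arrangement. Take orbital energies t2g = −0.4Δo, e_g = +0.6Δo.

Δo < P, so pairing is avoided: the ground state is high-spin.
That gives t2g^3 e_g^1.
Orbital CFSE = -0.6Δo = -0.6 × 125 = -75 kJ/mol.
High-spin has no excess pairs, so no pairing correction applies.

-75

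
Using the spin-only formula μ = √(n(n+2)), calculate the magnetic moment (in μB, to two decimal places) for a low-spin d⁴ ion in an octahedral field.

2.83 μB

Configuration: t₂g⁴ eg⁰ → 2 unpaired electrons.
μ(spin-only) = √[2(2+2)] = √8 ≈ 2.83 μB.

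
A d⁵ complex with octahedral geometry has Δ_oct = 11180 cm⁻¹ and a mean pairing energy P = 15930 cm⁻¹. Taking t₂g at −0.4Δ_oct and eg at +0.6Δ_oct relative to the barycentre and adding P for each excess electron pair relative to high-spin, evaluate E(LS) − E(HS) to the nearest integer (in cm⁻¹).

High-spin d⁵ fills as t₂g³ eg² with CFSE 3(−0.4) + 2(+0.6) = 0.0Δ_oct = 0 cm⁻¹.
Low-spin: t₂g⁵ eg⁰, orbital CFSE = -2.0Δ_oct = -22360 cm⁻¹; plus 2 excess pairs × P = +31860 cm⁻¹; total 9500 cm⁻¹.
Thus E(LS) − E(HS) = 9500 cm⁻¹.

9500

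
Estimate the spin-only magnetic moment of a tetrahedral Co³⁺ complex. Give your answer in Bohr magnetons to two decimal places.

4.90 Bohr magnetons

Co³⁺: group 9, so d-count = 9 − 3 = 6.
Tetrahedral fields are weak (Δₜ ≈ 4/9 Δₒ), so electrons fill high-spin.
Configuration: e³ t₂³ → 4 unpaired electrons.
μ(spin-only) = √[4(4+2)] = √24 ≈ 4.90 Bohr magnetons.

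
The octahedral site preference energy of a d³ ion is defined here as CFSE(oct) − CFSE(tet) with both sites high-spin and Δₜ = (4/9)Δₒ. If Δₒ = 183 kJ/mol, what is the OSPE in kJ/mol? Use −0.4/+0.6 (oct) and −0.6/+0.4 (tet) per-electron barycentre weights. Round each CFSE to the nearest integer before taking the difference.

-155

Octahedral high-spin t2g^3 e_g^0: CFSE = -1.2 × 183 = -220 kJ/mol.
In a tetrahedral site the filling is e^2 t2^1: CFSE(tet) = -0.8Δₜ = -0.8 × (4/9)(183) = -65 kJ/mol.
Subtracting, OSPE = -220 − (-65) = -155 kJ/mol.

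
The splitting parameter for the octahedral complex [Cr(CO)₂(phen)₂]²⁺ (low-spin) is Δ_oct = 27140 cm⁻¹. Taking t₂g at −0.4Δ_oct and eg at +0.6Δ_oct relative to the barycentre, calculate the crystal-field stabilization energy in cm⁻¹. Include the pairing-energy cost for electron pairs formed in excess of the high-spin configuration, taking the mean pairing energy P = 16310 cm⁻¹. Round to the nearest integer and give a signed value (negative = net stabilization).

Ligand charges: 2×(+0) from CO and 2×(+0) from phen sum to +0; with overall charge +2, Cr is +2.
Group 6 minus oxidation state +2 gives a d⁴ configuration for Cr²⁺.
Configuration: t₂g⁴ eg⁰.
Orbital CFSE = 4(-0.4) + 0(0.6) = -1.6Δ_oct = -1.6 × 27140 = -43424 cm⁻¹.
Relative to high-spin t₂g³ eg¹ (0 paired), the low-spin configuration has 1 additional pair, contributing +1 × 16310 = +16310 cm⁻¹.
Net CFSE = -43424 + 16310 = -27114 cm⁻¹.

-27114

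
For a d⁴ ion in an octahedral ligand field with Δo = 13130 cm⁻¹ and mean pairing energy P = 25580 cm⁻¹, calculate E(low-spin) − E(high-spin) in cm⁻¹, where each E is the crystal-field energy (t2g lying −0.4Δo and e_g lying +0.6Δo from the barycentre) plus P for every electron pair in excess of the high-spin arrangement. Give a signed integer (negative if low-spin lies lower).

High-spin: t2g^3 e_g^1, CFSE = -0.6Δo = -7878 cm⁻¹.
For low-spin the configuration is t2g^4 e_g^0: orbital energy -1.6 × 13130 = -21008 cm⁻¹, and 1 additional pair relative to high-spin adds 25580 cm⁻¹, giving 4572 cm⁻¹.
The difference is 4572 − (-7878) = 12450 cm⁻¹, so high-spin lies lower.

12450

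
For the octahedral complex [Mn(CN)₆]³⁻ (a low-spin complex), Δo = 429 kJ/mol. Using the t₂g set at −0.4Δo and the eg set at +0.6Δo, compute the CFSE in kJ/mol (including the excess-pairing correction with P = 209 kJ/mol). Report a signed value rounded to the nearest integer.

Each CN⁻ contributes -1; 6 × (-1) = -6. With overall charge -3, Mn is in the +3 oxidation state.
Mn³⁺: group 7, so d-count = 7 − 3 = 4.
Electron filling gives t₂g⁴ eg⁰.
CFSE(orbital) = 4×(-0.4Δo) + 0×(0.6Δo) = -1.6Δo; with Δo = 429 kJ/mol that is -686 kJ/mol.
Relative to high-spin t₂g³ eg¹ (0 paired), the low-spin configuration has 1 additional pair, contributing +1 × 209 = +209 kJ/mol.
Net CFSE = -686 + 209 = -477 kJ/mol.

-477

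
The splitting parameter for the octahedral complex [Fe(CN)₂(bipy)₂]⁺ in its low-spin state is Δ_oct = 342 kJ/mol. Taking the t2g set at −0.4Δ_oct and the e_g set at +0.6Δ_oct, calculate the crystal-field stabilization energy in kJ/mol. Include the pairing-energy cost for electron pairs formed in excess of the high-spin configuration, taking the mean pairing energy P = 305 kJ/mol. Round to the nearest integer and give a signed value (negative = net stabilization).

-74

Ligand charges: 2×(-1) from CN⁻ and 2×(+0) from bipy sum to -2; with overall charge +1, Fe is +3.
Group 8 minus oxidation state +3 gives a d⁵ configuration for Fe³⁺.
The d⁵ electrons fill as t2g^5 e_g^0.
Orbital CFSE = 5(-0.4) + 0(0.6) = -2.0Δ_oct = -2.0 × 342 = -684 kJ/mol.
Relative to high-spin t2g^3 e_g^2 (0 paired), the low-spin configuration has 2 additional pairs, contributing +2 × 305 = +610 kJ/mol.
Net CFSE = -684 + 610 = -74 kJ/mol.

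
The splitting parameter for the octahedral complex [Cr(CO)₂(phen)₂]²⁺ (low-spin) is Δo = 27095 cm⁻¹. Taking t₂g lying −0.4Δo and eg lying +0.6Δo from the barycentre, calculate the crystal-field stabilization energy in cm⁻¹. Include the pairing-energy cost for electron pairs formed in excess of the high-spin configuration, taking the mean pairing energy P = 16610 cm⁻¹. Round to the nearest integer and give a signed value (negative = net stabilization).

Ligand charges: 2×(+0) from CO and 2×(+0) from phen sum to +0; with overall charge +2, Cr is +2.
Group 6 minus oxidation state +2 gives a d⁴ configuration for Cr²⁺.
Configuration: t₂g⁴ eg⁰.
Orbital CFSE = 4(-0.4) + 0(0.6) = -1.6Δo = -1.6 × 27095 = -43352 cm⁻¹.
Relative to high-spin t₂g³ eg¹ (0 paired), the low-spin configuration has 1 additional pair, contributing +1 × 16610 = +16610 cm⁻¹.
Overall CFSE = -43352 + 16610 = -26742 cm⁻¹.

-26742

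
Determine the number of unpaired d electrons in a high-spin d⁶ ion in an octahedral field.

4

Configuration: t2g^4 e_g^2, giving 4 unpaired electrons.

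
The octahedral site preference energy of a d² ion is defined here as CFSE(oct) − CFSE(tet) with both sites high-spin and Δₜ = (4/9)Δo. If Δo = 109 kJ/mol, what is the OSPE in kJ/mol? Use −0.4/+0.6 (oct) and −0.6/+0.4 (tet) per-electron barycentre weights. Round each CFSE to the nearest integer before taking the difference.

-29

Octahedral (high-spin): t2g^2 e_g^0, CFSE = 2(−0.4) + 0(+0.6) = -0.8Δo = -0.8 × 109 = -87 kJ/mol.
Tetrahedral e^2 t2^0 gives -1.2Δₜ = -1.2 × (4/9) × 109 = -58 kJ/mol.
Subtracting, OSPE = -87 − (-58) = -29 kJ/mol.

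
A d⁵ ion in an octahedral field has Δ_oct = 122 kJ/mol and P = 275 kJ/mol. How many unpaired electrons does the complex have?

5

Δ_oct < P, so pairing is avoided: the ground state is high-spin.
That gives t2g^3 e_g^2.
Unpaired electrons: 5.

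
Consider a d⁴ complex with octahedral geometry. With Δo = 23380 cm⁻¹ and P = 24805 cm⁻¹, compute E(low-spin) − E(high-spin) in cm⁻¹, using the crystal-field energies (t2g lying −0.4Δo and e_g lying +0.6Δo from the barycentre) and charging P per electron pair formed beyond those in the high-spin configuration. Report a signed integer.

1425

High-spin: t2g^3 e_g^1, CFSE = -0.6Δo = -14028 cm⁻¹.
Low-spin t2g^4 e_g^0 gives -1.6Δo = -37408 cm⁻¹, but forming 1 extra pair costs 1P = 24805 cm⁻¹, so E(LS) = -37408 + 24805 = -12603 cm⁻¹.
Thus E(LS) − E(HS) = 1425 cm⁻¹.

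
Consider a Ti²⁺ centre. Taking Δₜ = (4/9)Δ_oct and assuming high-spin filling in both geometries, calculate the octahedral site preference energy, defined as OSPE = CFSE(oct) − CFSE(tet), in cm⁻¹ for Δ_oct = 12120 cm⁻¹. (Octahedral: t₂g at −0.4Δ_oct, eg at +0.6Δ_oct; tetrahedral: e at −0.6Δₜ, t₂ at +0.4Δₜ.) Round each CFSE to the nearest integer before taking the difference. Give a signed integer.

Group 4 minus oxidation state +2 gives a d² configuration for Ti²⁺.
Octahedral high-spin t2g^2 e_g^0: CFSE = -0.8 × 12120 = -9696 cm⁻¹.
Tetrahedral e^2 t2^0 gives -1.2Δₜ = -1.2 × (4/9) × 12120 = -6464 cm⁻¹.
OSPE = -9696 − (-6464) = -3232 cm⁻¹.

-3232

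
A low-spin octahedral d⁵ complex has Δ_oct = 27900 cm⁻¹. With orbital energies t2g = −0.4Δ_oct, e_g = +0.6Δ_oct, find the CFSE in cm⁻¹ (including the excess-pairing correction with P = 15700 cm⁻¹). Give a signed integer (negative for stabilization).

-24400

The d⁵ electrons fill as t2g^5 e_g^0.
CFSE(orbital) = 5×(-0.4Δ_oct) + 0×(0.6Δ_oct) = -2.0Δ_oct; with Δ_oct = 27900 cm⁻¹ that is -55800 cm⁻¹.
High-spin d⁵ would be t2g^3 e_g^2 with 0 pairs; low-spin has 2, so 2 excess pairs cost +2P = +31400 cm⁻¹.
Overall CFSE = -55800 + 31400 = -24400 cm⁻¹.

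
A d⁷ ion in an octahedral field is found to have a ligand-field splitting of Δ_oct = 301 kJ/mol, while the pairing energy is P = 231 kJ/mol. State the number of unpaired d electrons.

1

Since Δ_oct = 301 kJ/mol > P = 231 kJ/mol, the complex adopts the low-spin configuration.
Filling d⁷ accordingly: t₂g⁶ eg¹.
Unpaired electrons: 1.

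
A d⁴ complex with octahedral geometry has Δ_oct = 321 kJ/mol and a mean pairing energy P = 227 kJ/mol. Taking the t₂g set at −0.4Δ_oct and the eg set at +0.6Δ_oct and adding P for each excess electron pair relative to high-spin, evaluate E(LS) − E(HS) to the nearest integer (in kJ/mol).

High-spin: t₂g³ eg¹, CFSE = -0.6Δ_oct = -193 kJ/mol.
For low-spin the configuration is t₂g⁴ eg⁰: orbital energy -1.6 × 321 = -514 kJ/mol, and 1 additional pair relative to high-spin adds 227 kJ/mol, giving -287 kJ/mol.
The difference is -287 − (-193) = -94 kJ/mol, so low-spin lies lower.

-94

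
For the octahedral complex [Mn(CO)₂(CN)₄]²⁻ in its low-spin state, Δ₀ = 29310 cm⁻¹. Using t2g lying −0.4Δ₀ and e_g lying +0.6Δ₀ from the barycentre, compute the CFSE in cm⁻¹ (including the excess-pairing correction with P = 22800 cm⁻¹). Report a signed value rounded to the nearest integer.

Ligand charges: 2×(+0) from CO and 4×(-1) from CN⁻ sum to -4; with overall charge -2, Mn is +2.
Mn²⁺: group 7, so d-count = 7 − 2 = 5.
The d⁵ electrons fill as t2g^5 e_g^0.
The orbital stabilization is -2.0Δ₀ = -2.0 × 29310 = -58620 cm⁻¹.
Relative to high-spin t2g^3 e_g^2 (0 paired), the low-spin configuration has 2 additional pairs, contributing +2 × 22800 = +45600 cm⁻¹.
Net CFSE = -58620 + 45600 = -13020 cm⁻¹.

-13020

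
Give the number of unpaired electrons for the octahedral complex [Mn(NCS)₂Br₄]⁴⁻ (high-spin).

5

Ligand charges: 2×(-1) from NCS⁻ and 4×(-1) from Br⁻ sum to -6; with overall charge -4, Mn is +2.
Group 7 minus oxidation state +2 gives a d⁵ configuration for Mn²⁺.
Configuration: t₂g³ eg², giving 5 unpaired electrons.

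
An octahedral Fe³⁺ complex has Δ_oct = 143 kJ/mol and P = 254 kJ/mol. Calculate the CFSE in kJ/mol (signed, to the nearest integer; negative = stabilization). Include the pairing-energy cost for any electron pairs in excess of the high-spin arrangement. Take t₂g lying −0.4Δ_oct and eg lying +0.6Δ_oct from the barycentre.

0

Fe³⁺: group 8, so d-count = 8 − 3 = 5.
Since Δ_oct = 143 kJ/mol < P = 254 kJ/mol, the complex adopts the high-spin configuration.
That gives t₂g³ eg².
Orbital CFSE = 0.0Δ_oct = 0.0 × 143 = 0 kJ/mol.
High-spin has no excess pairs, so no pairing correction applies.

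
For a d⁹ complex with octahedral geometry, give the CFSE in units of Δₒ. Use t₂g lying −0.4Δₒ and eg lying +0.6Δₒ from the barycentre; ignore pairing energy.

For octahedral d⁹ the high- and low-spin configurations coincide.
Configuration: t₂g⁶ eg³.
CFSE = 6(-0.4Δₒ) + 3(0.6Δₒ) = -2.4Δₒ + 1.8Δₒ = -0.6Δₒ.

-0.6 Δₒ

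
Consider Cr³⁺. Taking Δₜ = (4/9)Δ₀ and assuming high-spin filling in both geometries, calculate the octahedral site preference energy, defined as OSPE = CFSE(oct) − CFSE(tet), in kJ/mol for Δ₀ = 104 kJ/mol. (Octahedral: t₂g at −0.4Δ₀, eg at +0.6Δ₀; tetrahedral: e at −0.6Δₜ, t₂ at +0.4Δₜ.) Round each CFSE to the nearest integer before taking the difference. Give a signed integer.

Cr is in group 6, so Cr³⁺ is d³ (6 − 3 = 3).
Octahedral (high-spin): t₂g³ eg⁰, CFSE = 3(−0.4) + 0(+0.6) = -1.2Δ₀ = -1.2 × 104 = -125 kJ/mol.
Tetrahedral: e² t₂¹, CFSE = 2(−0.6) + 1(+0.4) = -0.8Δₜ = -0.8 × (4/9) × 104 = -37 kJ/mol.
Subtracting, OSPE = -125 − (-37) = -88 kJ/mol.

-88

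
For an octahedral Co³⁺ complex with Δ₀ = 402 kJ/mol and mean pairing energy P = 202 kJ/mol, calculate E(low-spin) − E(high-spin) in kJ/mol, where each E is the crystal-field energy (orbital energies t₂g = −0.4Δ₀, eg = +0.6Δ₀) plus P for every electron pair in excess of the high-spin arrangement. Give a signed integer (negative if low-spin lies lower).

-400

Co sits in group 9; removing 3 electrons leaves Co³⁺ with 9 − 3 = 6 d electrons.
High-spin d⁶ fills as t₂g⁴ eg² with CFSE 4(−0.4) + 2(+0.6) = -0.4Δ₀ = -161 kJ/mol.
Low-spin t₂g⁶ eg⁰ gives -2.4Δ₀ = -965 kJ/mol, but forming 2 extra pairs costs 2P = 404 kJ/mol, so E(LS) = -965 + 404 = -561 kJ/mol.
Thus E(LS) − E(HS) = -400 kJ/mol.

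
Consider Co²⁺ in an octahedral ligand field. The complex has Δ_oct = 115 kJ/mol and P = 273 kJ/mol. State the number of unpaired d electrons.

3

Co²⁺: group 9, so d-count = 9 − 2 = 7.
Δ_oct < P, so pairing is avoided: the ground state is high-spin.
That gives t₂g⁵ eg².
Unpaired electrons: 3.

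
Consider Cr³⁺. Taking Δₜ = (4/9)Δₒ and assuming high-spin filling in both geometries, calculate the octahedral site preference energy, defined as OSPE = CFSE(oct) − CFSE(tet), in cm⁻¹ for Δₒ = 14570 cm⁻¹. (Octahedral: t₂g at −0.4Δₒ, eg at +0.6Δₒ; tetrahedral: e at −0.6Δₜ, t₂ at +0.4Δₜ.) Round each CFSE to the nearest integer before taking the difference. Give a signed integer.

-12304

Cr sits in group 6; removing 3 electrons leaves Cr³⁺ with 6 − 3 = 3 d electrons.
Octahedral (high-spin): t₂g³ eg⁰, CFSE = 3(−0.4) + 0(+0.6) = -1.2Δₒ = -1.2 × 14570 = -17484 cm⁻¹.
Tetrahedral e² t₂¹ gives -0.8Δₜ = -0.8 × (4/9) × 14570 = -5180 cm⁻¹.
OSPE = -17484 − (-5180) = -12304 cm⁻¹.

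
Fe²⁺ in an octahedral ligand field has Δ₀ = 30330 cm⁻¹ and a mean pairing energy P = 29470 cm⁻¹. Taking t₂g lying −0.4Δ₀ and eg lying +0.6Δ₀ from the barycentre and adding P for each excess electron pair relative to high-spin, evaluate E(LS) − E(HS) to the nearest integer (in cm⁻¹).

Fe sits in group 8; removing 2 electrons leaves Fe²⁺ with 8 − 2 = 6 d electrons.
High-spin d⁶ fills as t₂g⁴ eg² with CFSE 4(−0.4) + 2(+0.6) = -0.4Δ₀ = -12132 cm⁻¹.
Low-spin t₂g⁶ eg⁰ gives -2.4Δ₀ = -72792 cm⁻¹, but forming 2 extra pairs costs 2P = 58940 cm⁻¹, so E(LS) = -72792 + 58940 = -13852 cm⁻¹.
The difference is -13852 − (-12132) = -1720 cm⁻¹, so low-spin lies lower.

-1720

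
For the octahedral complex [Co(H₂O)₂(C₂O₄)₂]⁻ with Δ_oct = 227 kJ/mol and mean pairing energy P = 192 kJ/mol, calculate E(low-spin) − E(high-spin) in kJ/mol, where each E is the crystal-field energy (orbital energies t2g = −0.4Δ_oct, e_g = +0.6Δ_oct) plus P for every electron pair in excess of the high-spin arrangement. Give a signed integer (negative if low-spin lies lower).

Ligand charges: 2×(+0) from H₂O and 2×(-2) from C₂O₄²⁻ sum to -4; with overall charge -1, Co is +3.
Group 9 minus oxidation state +3 gives a d⁶ configuration for Co³⁺.
In the high-spin limit (t2g^4 e_g^2) the orbital term is -0.4Δ_oct = -91 kJ/mol, with no excess pairing.
For low-spin the configuration is t2g^6 e_g^0: orbital energy -2.4 × 227 = -545 kJ/mol, and 2 additional pairs relative to high-spin add 384 kJ/mol, giving -161 kJ/mol.
The difference is -161 − (-91) = -70 kJ/mol, so low-spin lies lower.

-70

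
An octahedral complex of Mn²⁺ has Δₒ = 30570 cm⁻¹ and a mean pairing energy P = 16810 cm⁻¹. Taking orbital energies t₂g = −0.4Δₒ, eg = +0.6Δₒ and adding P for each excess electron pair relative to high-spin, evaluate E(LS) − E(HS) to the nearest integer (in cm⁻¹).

-27520

Mn²⁺: group 7, so d-count = 7 − 2 = 5.
High-spin: t₂g³ eg², CFSE = 0.0Δₒ = 0 cm⁻¹.
Low-spin: t₂g⁵ eg⁰, orbital CFSE = -2.0Δₒ = -61140 cm⁻¹; plus 2 excess pairs × P = +33620 cm⁻¹; total -27520 cm⁻¹.
The difference is -27520 − (0) = -27520 cm⁻¹, so low-spin lies lower.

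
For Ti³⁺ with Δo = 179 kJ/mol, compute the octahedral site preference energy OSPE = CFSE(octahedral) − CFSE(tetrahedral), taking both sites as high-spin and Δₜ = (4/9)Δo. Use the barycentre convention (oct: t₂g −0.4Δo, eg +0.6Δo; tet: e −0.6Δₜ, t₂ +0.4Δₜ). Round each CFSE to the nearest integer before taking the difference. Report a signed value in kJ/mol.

-24

Ti is in group 4, so Ti³⁺ is d¹ (4 − 3 = 1).
Octahedral high-spin t₂g¹ eg⁰: CFSE = -0.4 × 179 = -72 kJ/mol.
In a tetrahedral site the filling is e¹ t₂⁰: CFSE(tet) = -0.6Δₜ = -0.6 × (4/9)(179) = -48 kJ/mol.
Subtracting, OSPE = -72 − (-48) = -24 kJ/mol.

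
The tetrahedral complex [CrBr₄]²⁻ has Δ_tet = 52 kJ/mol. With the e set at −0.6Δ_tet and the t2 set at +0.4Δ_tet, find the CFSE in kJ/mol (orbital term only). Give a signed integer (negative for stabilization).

-21

Each Br⁻ contributes -1; 4 × (-1) = -4. With overall charge -2, Cr is in the +2 oxidation state.
Group 6 minus oxidation state +2 gives a d⁴ configuration for Cr²⁺.
With tetrahedral geometry the complex is necessarily high-spin.
Electron filling gives e^2 t2^2.
The orbital stabilization is -0.4Δ_tet = -0.4 × 52 = -21 kJ/mol.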